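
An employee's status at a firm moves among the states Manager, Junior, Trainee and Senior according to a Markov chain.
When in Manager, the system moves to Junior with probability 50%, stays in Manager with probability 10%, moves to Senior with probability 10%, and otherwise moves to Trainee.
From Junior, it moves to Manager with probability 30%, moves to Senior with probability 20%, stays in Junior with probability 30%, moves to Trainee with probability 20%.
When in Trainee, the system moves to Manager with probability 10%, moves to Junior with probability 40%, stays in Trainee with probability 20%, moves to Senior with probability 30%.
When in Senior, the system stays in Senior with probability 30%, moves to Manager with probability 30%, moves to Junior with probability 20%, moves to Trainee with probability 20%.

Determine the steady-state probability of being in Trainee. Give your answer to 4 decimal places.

0.2213

Let the stationary distribution be π with π = πP and π_1 + π_2 + π_3 + π_4 = 1.
π_1 = 0.1·π_1 + 0.3·π_2 + 0.1·π_3 + 0.3·π_4
π_2 = 0.5·π_1 + 0.3·π_2 + 0.4·π_3 + 0.2·π_4
π_3 = 0.3·π_1 + 0.2·π_2 + 0.2·π_3 + 0.2·π_4
Solving with the normalization constraint gives π = (0.2131, 0.3424, 0.2213, 0.2231).
So the stationary probability of Trainee is 0.2213.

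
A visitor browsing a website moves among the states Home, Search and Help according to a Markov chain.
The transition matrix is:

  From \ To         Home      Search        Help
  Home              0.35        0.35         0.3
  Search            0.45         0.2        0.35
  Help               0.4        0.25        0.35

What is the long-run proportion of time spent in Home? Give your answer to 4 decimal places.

Let the stationary distribution be π with π = πP and π_1 + π_2 + π_3 = 1.
π_1 = 0.35·π_1 + 0.45·π_2 + 0.4·π_3
π_2 = 0.35·π_1 + 0.2·π_2 + 0.25·π_3
Solving with the normalization constraint gives π = (0.3941, 0.2756, 0.3303).
So the stationary probability of Home is 0.3941.

0.3941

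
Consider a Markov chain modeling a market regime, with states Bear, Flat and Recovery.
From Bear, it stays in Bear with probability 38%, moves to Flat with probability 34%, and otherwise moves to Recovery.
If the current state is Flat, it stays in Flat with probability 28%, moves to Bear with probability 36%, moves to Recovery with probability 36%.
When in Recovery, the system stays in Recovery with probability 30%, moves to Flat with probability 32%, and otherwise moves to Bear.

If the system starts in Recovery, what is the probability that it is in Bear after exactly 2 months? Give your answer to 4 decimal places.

Sum over the intermediate state after 1 month:
P = P(Recovery→Bear)·P(Bear→Bear) + P(Recovery→Flat)·P(Flat→Bear) + P(Recovery→Recovery)·P(Recovery→Bear)
  = 0.38×0.38 + 0.32×0.36 + 0.3×0.38
  = 0.1444 + 0.1152 + 0.1140 = 0.3736

0.3736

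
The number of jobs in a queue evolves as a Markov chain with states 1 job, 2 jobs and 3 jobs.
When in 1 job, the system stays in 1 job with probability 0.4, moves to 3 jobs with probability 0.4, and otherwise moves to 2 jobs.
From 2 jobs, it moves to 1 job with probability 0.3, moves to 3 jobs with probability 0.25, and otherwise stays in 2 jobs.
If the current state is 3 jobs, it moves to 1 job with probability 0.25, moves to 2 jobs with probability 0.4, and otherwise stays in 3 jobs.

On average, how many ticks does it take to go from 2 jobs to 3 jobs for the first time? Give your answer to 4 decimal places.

3.3333

Let t(s) be the expected number of ticks to first reach 3 jobs from state s, with t(3 jobs) = 0. Conditioning on the first tick:
t(1 job) = 1 + 0.4·t(1 job) + 0.2·t(2 jobs)
t(2 jobs) = 1 + 0.3·t(1 job) + 0.45·t(2 jobs)
Solving: t(1 job) = 2.7778, t(2 jobs) = 3.3333.
Expected ticks from 2 jobs to 3 jobs: 3.3333.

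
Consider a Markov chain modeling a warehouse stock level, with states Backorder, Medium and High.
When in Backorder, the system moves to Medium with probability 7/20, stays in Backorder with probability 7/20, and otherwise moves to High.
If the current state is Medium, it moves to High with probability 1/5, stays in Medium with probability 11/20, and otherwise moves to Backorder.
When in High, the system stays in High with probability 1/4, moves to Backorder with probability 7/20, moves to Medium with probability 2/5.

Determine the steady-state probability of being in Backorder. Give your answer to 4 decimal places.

0.3047

Let the stationary distribution be π with π = πP and π_1 + π_2 + π_3 = 1.
π_1 = 0.35·π_1 + 0.25·π_2 + 0.35·π_3
π_2 = 0.35·π_1 + 0.55·π_2 + 0.4·π_3
Solving with the normalization constraint gives π = (0.3047, 0.4527, 0.2426).
So the stationary probability of Backorder is 0.3047.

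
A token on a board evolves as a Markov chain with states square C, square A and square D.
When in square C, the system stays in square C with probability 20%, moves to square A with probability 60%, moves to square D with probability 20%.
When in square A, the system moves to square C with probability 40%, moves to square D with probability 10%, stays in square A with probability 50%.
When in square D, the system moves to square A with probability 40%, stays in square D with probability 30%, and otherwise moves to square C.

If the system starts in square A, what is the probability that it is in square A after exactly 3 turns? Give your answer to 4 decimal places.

Propagate the distribution vector 3 turns from square A.
After 0 turns: (0.0000, 1.0000, 0.0000)
After 1 turn: (0.4000, 0.5000, 0.1000)
After 2 turns: (0.3100, 0.5300, 0.1600)
After 3 turns: (0.3220, 0.5150, 0.1630)
P(in square A after 3 turns) = 0.5150

0.5150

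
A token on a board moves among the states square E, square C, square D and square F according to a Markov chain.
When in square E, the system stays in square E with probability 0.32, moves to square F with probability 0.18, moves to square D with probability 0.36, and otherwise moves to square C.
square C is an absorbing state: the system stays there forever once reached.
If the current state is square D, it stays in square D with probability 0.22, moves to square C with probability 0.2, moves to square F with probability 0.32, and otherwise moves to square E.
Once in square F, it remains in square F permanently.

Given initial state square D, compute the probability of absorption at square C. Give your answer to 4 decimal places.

0.3947

Let h(s) be the probability of absorption at square C starting from transient state s. Then h(square C) = 1 and h(square F) = 0. By first-step analysis:
h(square E) = 0.32·h(square E) + 0.14·1 + 0.36·h(square D) + 0.18·0
h(square D) = 0.26·h(square E) + 0.2·1 + 0.22·h(square D) + 0.32·0
Solving: h(square E) = 0.4148, h(square D) = 0.3947.
Starting from square D, the probability is 0.3947.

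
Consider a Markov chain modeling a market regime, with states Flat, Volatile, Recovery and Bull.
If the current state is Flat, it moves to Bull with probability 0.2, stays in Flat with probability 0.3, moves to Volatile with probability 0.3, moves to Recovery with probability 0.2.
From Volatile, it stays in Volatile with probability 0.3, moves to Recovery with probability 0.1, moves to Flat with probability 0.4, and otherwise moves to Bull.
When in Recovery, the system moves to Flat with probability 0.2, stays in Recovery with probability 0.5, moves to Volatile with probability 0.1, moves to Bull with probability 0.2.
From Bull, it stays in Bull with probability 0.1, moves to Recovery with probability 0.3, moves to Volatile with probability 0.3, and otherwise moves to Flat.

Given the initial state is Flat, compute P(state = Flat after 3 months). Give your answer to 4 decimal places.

0.3010

Propagate the distribution vector 3 months from Flat.
After 0 months: (1.0000, 0.0000, 0.0000, 0.0000)
After 1 month: (0.3000, 0.3000, 0.2000, 0.2000)
After 2 months: (0.3100, 0.2600, 0.2500, 0.1800)
After 3 months: (0.3010, 0.2500, 0.2670, 0.1820)
P(in Flat after 3 months) = 0.3010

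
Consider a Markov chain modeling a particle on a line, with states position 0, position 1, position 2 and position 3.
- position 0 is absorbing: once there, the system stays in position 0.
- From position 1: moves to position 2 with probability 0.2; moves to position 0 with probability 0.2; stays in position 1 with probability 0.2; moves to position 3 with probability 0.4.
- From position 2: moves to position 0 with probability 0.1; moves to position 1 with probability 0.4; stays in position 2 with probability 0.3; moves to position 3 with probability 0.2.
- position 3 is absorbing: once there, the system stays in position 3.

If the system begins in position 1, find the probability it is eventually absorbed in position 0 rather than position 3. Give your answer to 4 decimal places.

Let h(s) be the probability of absorption at position 0 starting from transient state s. Then h(position 0) = 1 and h(position 3) = 0. By first-step analysis:
h(position 1) = 0.2·1 + 0.2·h(position 1) + 0.2·h(position 2) + 0.4·0
h(position 2) = 0.1·1 + 0.4·h(position 1) + 0.3·h(position 2) + 0.2·0
Solving: h(position 1) = 0.3333, h(position 2) = 0.3333.
Starting from position 1, the probability is 0.3333.

0.3333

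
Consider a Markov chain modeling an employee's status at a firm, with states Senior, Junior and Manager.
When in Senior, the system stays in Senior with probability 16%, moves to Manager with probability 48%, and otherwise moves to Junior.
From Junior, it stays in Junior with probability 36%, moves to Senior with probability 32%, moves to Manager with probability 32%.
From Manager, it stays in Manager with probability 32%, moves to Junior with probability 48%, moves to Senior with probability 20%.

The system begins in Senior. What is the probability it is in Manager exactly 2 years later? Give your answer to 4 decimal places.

0.3456

Sum over the intermediate state after 1 year:
P = P(Senior→Senior)·P(Senior→Manager) + P(Senior→Junior)·P(Junior→Manager) + P(Senior→Manager)·P(Manager→Manager)
  = 0.16×0.48 + 0.36×0.32 + 0.48×0.32
  = 0.0768 + 0.1152 + 0.1536 = 0.3456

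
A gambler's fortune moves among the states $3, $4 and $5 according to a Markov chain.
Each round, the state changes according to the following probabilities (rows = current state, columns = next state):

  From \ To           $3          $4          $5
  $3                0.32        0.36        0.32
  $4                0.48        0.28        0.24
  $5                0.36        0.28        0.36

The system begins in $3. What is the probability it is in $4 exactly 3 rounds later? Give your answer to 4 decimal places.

0.3112

Propagate the distribution vector 3 rounds from $3.
After 0 rounds: (1.0000, 0.0000, 0.0000)
After 1 round: (0.3200, 0.3600, 0.3200)
After 2 rounds: (0.3904, 0.3056, 0.3040)
After 3 rounds: (0.3811, 0.3112, 0.3077)
P(in $4 after 3 rounds) = 0.3112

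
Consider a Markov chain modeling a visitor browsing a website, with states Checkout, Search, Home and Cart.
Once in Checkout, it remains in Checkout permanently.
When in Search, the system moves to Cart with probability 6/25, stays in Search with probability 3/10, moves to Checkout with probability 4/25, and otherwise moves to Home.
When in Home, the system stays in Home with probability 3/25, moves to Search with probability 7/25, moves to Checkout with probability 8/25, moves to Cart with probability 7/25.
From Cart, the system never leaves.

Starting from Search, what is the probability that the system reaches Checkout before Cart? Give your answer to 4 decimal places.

Let h(s) be the probability of absorption at Checkout starting from transient state s. Then h(Checkout) = 1 and h(Cart) = 0. By first-step analysis:
h(Search) = 0.16·1 + 0.3·h(Search) + 0.3·h(Home) + 0.24·0
h(Home) = 0.32·1 + 0.28·h(Search) + 0.12·h(Home) + 0.28·0
Solving: h(Search) = 0.4451, h(Home) = 0.5053.
Starting from Search, the probability is 0.4451.

0.4451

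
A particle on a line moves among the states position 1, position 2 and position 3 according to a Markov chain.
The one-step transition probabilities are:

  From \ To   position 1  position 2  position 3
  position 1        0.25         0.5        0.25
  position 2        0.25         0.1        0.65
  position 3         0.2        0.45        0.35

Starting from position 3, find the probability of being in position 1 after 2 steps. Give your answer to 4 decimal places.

Sum over the intermediate state after 1 step:
P = P(position 3→position 1)·P(position 1→position 1) + P(position 3→position 2)·P(position 2→position 1) + P(position 3→position 3)·P(position 3→position 1)
  = 0.2×0.25 + 0.45×0.25 + 0.35×0.2
  = 0.0500 + 0.1125 + 0.0700 = 0.2325

0.2325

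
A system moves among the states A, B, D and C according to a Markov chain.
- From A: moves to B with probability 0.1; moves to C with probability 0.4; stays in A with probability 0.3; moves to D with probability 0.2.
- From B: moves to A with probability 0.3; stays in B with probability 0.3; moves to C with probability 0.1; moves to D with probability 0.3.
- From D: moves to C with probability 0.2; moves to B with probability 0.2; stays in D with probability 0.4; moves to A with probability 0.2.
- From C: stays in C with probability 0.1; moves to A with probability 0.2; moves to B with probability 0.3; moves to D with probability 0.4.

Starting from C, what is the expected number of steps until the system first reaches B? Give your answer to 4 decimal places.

Let t(s) be the expected number of steps to first reach B from state s, with t(B) = 0. Conditioning on the first step:
t(A) = 1 + 0.3·t(A) + 0.2·t(D) + 0.4·t(C)
t(D) = 1 + 0.2·t(A) + 0.4·t(D) + 0.2·t(C)
t(C) = 1 + 0.2·t(A) + 0.4·t(D) + 0.1·t(C)
Solving: t(A) = 5.4545, t(D) = 5.0000, t(C) = 4.5455.
Expected steps from C to B: 4.5455.

4.5455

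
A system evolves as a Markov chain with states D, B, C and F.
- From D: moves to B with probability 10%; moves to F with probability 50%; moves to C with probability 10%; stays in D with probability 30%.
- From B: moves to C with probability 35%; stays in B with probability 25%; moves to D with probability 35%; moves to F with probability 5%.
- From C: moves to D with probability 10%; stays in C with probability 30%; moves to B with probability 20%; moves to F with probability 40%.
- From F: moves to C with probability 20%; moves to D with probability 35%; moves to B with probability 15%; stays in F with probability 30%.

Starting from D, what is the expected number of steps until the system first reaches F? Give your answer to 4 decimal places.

Let t(s) be the expected number of steps to first reach F from state s, with t(F) = 0. Conditioning on the first step:
t(D) = 1 + 0.3·t(D) + 0.1·t(B) + 0.1·t(C)
t(B) = 1 + 0.35·t(D) + 0.25·t(B) + 0.35·t(C)
t(C) = 1 + 0.1·t(D) + 0.2·t(B) + 0.3·t(C)
Solving: t(D) = 2.3732, t(B) = 3.7681, t(C) = 2.8442.
Expected steps from D to F: 2.3732.

2.3732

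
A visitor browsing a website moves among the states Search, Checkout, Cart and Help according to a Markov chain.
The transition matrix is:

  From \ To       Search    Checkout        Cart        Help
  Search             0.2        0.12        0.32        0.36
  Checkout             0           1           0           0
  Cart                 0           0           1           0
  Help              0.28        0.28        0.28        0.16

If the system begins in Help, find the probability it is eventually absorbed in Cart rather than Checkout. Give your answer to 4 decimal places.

Let h(s) be the probability of absorption at Cart starting from transient state s. Then h(Cart) = 1 and h(Checkout) = 0. By first-step analysis:
h(Search) = 0.2·h(Search) + 0.12·0 + 0.32·1 + 0.36·h(Help)
h(Help) = 0.28·h(Search) + 0.28·0 + 0.28·1 + 0.16·h(Help)
Solving: h(Search) = 0.6471, h(Help) = 0.5490.
Starting from Help, the probability is 0.5490.

0.5490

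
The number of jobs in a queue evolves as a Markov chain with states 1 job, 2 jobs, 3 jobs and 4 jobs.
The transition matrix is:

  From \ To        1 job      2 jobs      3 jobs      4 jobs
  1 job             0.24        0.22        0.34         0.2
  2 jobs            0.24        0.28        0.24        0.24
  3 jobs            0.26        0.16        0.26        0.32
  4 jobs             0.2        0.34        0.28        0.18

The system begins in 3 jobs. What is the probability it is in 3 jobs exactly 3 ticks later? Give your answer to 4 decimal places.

0.2782

Propagate the distribution vector 3 ticks from 3 jobs.
After 0 ticks: (0.0000, 0.0000, 1.0000, 0.0000)
After 1 tick: (0.2600, 0.1600, 0.2600, 0.3200)
After 2 ticks: (0.2324, 0.2524, 0.2840, 0.2312)
After 3 ticks: (0.2364, 0.2458, 0.2782, 0.2396)
P(in 3 jobs after 3 ticks) = 0.2782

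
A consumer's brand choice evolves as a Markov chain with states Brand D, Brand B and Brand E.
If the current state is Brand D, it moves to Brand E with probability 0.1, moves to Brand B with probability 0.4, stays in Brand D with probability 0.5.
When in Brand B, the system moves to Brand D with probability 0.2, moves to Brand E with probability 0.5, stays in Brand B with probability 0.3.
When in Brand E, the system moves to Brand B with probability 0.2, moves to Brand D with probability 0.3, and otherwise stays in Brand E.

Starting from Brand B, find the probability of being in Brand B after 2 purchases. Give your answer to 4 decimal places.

Sum over the intermediate state after 1 purchase:
P = P(Brand B→Brand D)·P(Brand D→Brand B) + P(Brand B→Brand B)·P(Brand B→Brand B) + P(Brand B→Brand E)·P(Brand E→Brand B)
  = 0.2×0.4 + 0.3×0.3 + 0.5×0.2
  = 0.0800 + 0.0900 + 0.1000 = 0.2700

0.2700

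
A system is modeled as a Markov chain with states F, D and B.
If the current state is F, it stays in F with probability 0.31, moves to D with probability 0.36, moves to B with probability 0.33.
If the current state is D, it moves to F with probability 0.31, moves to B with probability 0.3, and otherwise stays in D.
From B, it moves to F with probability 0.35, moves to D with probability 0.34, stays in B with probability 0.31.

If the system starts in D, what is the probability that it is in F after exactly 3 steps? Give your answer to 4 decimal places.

0.3225

Propagate the distribution vector 3 steps from D.
After 0 steps: (0.0000, 1.0000, 0.0000)
After 1 step: (0.3100, 0.3900, 0.3000)
After 2 steps: (0.3220, 0.3657, 0.3123)
After 3 steps: (0.3225, 0.3647, 0.3128)
P(in F after 3 steps) = 0.3225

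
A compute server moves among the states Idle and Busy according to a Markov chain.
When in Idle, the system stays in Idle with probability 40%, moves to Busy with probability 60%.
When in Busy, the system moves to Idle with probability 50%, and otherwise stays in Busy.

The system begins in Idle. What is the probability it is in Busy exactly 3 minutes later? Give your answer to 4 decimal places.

0.5460

Propagate the distribution vector 3 minutes from Idle.
After 0 minutes: (1.0000, 0.0000)
After 1 minute: (0.4000, 0.6000)
After 2 minutes: (0.4600, 0.5400)
After 3 minutes: (0.4540, 0.5460)
P(in Busy after 3 minutes) = 0.5460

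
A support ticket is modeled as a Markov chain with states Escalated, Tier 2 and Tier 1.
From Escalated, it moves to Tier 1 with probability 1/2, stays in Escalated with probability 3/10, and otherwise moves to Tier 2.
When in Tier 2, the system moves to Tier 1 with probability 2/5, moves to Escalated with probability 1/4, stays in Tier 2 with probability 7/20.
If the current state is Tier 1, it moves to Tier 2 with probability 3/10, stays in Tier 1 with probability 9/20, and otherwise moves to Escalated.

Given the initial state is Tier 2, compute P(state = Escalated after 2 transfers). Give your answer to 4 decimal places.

0.2625

Sum over the intermediate state after 1 transfer:
P = P(Tier 2→Escalated)·P(Escalated→Escalated) + P(Tier 2→Tier 2)·P(Tier 2→Escalated) + P(Tier 2→Tier 1)·P(Tier 1→Escalated)
  = 0.25×0.3 + 0.35×0.25 + 0.4×0.25
  = 0.0750 + 0.0875 + 0.1000 = 0.2625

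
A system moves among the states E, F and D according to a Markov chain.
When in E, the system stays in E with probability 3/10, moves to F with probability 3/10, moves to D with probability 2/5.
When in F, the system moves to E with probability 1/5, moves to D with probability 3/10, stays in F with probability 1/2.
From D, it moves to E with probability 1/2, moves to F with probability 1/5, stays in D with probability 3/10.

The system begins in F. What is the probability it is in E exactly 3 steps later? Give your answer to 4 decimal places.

Propagate the distribution vector 3 steps from F.
After 0 steps: (0.0000, 1.0000, 0.0000)
After 1 step: (0.2000, 0.5000, 0.3000)
After 2 steps: (0.3100, 0.3700, 0.3200)
After 3 steps: (0.3270, 0.3420, 0.3310)
P(in E after 3 steps) = 0.3270

0.3270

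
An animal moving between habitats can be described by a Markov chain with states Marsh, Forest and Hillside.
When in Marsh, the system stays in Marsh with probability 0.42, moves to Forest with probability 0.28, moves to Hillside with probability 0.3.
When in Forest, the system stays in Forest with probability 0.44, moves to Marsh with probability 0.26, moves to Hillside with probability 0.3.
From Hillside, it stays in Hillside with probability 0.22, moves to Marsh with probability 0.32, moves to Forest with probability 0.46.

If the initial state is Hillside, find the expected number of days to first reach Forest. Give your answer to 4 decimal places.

Let t(s) be the expected number of days to first reach Forest from state s, with t(Forest) = 0. Conditioning on the first day:
t(Marsh) = 1 + 0.42·t(Marsh) + 0.3·t(Hillside)
t(Hillside) = 1 + 0.32·t(Marsh) + 0.22·t(Hillside)
Solving: t(Marsh) = 3.0303, t(Hillside) = 2.5253.
Expected days from Hillside to Forest: 2.5253.

2.5253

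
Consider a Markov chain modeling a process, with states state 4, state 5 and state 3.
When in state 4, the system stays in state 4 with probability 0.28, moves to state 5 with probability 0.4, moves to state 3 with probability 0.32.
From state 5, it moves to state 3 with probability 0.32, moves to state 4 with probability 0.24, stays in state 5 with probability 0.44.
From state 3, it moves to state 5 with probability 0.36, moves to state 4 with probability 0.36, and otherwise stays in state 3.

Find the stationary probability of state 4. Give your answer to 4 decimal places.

Let the stationary distribution be π with π = πP and π_1 + π_2 + π_3 = 1.
π_1 = 0.28·π_1 + 0.24·π_2 + 0.36·π_3
π_2 = 0.4·π_1 + 0.44·π_2 + 0.36·π_3
Solving with the normalization constraint gives π = (0.2885, 0.4038, 0.3077).
So the stationary probability of state 4 is 0.2885.

0.2885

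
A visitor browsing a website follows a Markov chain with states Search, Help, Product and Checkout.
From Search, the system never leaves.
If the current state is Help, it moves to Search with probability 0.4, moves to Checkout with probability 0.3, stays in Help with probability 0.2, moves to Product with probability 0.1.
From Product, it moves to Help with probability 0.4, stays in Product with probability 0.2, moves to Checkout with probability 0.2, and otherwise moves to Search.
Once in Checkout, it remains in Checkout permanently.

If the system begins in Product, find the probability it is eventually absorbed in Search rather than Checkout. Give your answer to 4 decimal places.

Let h(s) be the probability of absorption at Search starting from transient state s. Then h(Search) = 1 and h(Checkout) = 0. By first-step analysis:
h(Help) = 0.4·1 + 0.2·h(Help) + 0.1·h(Product) + 0.3·0
h(Product) = 0.2·1 + 0.4·h(Help) + 0.2·h(Product) + 0.2·0
Solving: h(Help) = 0.5667, h(Product) = 0.5333.
Starting from Product, the probability is 0.5333.

0.5333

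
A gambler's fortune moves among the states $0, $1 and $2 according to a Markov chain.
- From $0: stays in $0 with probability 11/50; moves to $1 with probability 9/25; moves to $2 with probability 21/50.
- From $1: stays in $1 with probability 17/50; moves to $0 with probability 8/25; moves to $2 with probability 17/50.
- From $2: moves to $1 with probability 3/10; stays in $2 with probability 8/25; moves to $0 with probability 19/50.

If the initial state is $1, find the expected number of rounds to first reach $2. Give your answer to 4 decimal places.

Let t(s) be the expected number of rounds to first reach $2 from state s, with t($2) = 0. Conditioning on the first round:
t($0) = 1 + 0.22·t($0) + 0.36·t($1)
t($1) = 1 + 0.32·t($0) + 0.34·t($1)
Solving: t($0) = 2.5526, t($1) = 2.7528.
Expected rounds from $1 to $2: 2.7528.

2.7528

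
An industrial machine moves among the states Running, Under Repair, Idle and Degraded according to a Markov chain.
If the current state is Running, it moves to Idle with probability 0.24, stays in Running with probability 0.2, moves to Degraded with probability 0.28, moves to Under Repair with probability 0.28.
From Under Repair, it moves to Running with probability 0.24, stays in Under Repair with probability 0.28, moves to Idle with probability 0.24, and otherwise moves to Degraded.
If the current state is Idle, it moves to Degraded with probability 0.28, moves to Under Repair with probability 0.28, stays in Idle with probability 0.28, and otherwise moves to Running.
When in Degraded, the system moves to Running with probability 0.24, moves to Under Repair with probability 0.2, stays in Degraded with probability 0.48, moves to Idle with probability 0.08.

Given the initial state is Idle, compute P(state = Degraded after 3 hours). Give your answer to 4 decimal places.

Propagate the distribution vector 3 hours from Idle.
After 0 hours: (0.0000, 0.0000, 1.0000, 0.0000)
After 1 hour: (0.1600, 0.2800, 0.2800, 0.2800)
After 2 hours: (0.2112, 0.2576, 0.2064, 0.3248)
After 3 hours: (0.2150, 0.2540, 0.1963, 0.3347)
P(in Degraded after 3 hours) = 0.3347

0.3347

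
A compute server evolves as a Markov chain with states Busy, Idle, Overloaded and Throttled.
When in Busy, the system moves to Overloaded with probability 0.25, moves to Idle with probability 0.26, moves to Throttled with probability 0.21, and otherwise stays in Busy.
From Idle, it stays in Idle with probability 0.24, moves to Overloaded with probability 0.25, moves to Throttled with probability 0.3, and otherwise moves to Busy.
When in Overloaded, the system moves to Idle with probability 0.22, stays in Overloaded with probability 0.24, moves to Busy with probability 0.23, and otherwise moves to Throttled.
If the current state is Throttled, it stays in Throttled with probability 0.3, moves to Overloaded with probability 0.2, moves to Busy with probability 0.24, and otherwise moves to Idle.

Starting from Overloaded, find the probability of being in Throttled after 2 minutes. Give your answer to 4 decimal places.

Propagate the distribution vector 2 minutes from Overloaded.
After 0 minutes: (0.0000, 0.0000, 1.0000, 0.0000)
After 1 minute: (0.2300, 0.2200, 0.2400, 0.3100)
After 2 minutes: (0.2402, 0.2460, 0.2321, 0.2817)
P(in Throttled after 2 minutes) = 0.2817

0.2817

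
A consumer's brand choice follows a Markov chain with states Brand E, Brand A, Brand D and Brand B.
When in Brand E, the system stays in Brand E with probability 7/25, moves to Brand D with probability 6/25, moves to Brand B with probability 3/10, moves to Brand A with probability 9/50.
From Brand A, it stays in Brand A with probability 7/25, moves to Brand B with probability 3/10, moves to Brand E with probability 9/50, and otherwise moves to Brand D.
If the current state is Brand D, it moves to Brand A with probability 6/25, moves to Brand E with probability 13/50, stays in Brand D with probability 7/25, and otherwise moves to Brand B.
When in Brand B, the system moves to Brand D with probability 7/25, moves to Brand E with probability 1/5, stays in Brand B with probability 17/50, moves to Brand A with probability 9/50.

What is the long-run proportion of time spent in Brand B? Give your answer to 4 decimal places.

Let the stationary distribution be π with π = πP and π_1 + π_2 + π_3 + π_4 = 1.
π_1 = 0.28·π_1 + 0.18·π_2 + 0.26·π_3 + 0.2·π_4
π_2 = 0.18·π_1 + 0.28·π_2 + 0.24·π_3 + 0.18·π_4
π_3 = 0.24·π_1 + 0.24·π_2 + 0.28·π_3 + 0.28·π_4
Solving with the normalization constraint gives π = (0.2298, 0.2175, 0.2621, 0.2907).
So the stationary probability of Brand B is 0.2907.

0.2907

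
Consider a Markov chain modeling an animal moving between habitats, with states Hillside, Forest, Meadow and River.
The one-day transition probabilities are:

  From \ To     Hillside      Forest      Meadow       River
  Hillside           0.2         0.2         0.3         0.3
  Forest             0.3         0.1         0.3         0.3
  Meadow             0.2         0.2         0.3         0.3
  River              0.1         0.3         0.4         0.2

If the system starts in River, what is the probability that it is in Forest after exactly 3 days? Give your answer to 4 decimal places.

Propagate the distribution vector 3 days from River.
After 0 days: (0.0000, 0.0000, 0.0000, 1.0000)
After 1 day: (0.1000, 0.3000, 0.4000, 0.2000)
After 2 days: (0.2100, 0.1900, 0.3200, 0.2800)
After 3 days: (0.1910, 0.2090, 0.3280, 0.2720)
P(in Forest after 3 days) = 0.2090

0.2090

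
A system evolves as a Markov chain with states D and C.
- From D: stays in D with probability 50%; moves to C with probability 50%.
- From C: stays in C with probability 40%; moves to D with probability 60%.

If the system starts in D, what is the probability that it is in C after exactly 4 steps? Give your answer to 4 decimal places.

Propagate the distribution vector 4 steps from D.
After 0 steps: (1.0000, 0.0000)
After 1 step: (0.5000, 0.5000)
After 2 steps: (0.5500, 0.4500)
After 3 steps: (0.5450, 0.4550)
After 4 steps: (0.5455, 0.4545)
P(in C after 4 steps) = 0.4545

0.4545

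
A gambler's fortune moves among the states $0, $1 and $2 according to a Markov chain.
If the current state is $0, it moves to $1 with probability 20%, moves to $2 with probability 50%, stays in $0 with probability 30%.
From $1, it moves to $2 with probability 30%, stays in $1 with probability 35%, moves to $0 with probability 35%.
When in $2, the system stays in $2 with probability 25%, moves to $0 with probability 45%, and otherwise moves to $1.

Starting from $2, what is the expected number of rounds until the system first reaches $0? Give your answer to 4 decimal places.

2.3899

Let t(s) be the expected number of rounds to first reach $0 from state s, with t($0) = 0. Conditioning on the first round:
t($1) = 1 + 0.35·t($1) + 0.3·t($2)
t($2) = 1 + 0.3·t($1) + 0.25·t($2)
Solving: t($1) = 2.6415, t($2) = 2.3899.
Expected rounds from $2 to $0: 2.3899.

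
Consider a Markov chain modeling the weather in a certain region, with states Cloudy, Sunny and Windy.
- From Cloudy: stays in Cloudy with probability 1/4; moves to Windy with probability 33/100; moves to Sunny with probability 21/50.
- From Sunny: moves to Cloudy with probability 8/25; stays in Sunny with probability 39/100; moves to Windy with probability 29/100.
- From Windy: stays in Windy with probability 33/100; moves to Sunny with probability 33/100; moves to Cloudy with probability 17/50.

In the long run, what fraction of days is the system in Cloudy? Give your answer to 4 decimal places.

Let the stationary distribution be π with π = πP and π_1 + π_2 + π_3 = 1.
π_1 = 0.25·π_1 + 0.32·π_2 + 0.34·π_3
π_2 = 0.42·π_1 + 0.39·π_2 + 0.33·π_3
Solving with the normalization constraint gives π = (0.3049, 0.3803, 0.3148).
So the stationary probability of Cloudy is 0.3049.

0.3049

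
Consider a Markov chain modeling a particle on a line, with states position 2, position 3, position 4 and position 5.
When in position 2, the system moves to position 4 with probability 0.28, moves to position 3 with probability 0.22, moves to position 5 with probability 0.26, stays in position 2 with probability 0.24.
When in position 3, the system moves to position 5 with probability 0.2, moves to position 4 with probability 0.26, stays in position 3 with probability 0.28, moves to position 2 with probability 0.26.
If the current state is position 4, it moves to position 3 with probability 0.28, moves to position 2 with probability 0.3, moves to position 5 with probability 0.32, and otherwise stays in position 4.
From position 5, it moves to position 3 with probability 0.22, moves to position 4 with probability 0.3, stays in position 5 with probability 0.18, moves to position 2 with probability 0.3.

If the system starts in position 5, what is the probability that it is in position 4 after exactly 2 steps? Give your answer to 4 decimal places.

Propagate the distribution vector 2 steps from position 5.
After 0 steps: (0.0000, 0.0000, 0.0000, 1.0000)
After 1 step: (0.3000, 0.2200, 0.3000, 0.1800)
After 2 steps: (0.2732, 0.2512, 0.2252, 0.2504)
P(in position 4 after 2 steps) = 0.2252

0.2252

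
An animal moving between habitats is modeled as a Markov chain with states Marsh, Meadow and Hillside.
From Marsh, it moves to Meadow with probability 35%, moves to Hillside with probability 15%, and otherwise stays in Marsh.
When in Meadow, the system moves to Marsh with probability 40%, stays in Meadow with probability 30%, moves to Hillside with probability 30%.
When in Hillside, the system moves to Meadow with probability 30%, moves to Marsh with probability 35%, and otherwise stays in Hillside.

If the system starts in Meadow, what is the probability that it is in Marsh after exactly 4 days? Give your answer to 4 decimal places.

0.4305

Propagate the distribution vector 4 days from Meadow.
After 0 days: (0.0000, 1.0000, 0.0000)
After 1 day: (0.4000, 0.3000, 0.3000)
After 2 days: (0.4250, 0.3200, 0.2550)
After 3 days: (0.4298, 0.3213, 0.2490)
After 4 days: (0.4305, 0.3215, 0.2480)
P(in Marsh after 4 days) = 0.4305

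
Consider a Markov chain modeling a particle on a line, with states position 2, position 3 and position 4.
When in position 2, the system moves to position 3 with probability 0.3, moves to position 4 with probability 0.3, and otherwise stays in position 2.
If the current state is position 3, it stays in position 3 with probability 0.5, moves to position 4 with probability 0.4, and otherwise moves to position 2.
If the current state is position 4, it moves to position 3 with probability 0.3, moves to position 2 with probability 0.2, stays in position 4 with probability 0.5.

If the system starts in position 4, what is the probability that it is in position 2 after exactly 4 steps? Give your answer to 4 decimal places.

Propagate the distribution vector 4 steps from position 4.
After 0 steps: (0.0000, 0.0000, 1.0000)
After 1 step: (0.2000, 0.3000, 0.5000)
After 2 steps: (0.2100, 0.3600, 0.4300)
After 3 steps: (0.2060, 0.3720, 0.4220)
After 4 steps: (0.2040, 0.3744, 0.4216)
P(in position 2 after 4 steps) = 0.2040

0.2040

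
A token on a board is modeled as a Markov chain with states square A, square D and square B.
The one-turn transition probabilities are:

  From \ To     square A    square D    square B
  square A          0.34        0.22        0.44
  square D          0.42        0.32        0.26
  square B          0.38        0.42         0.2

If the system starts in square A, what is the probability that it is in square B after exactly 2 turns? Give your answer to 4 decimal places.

Sum over the intermediate state after 1 turn:
P = P(square A→square A)·P(square A→square B) + P(square A→square D)·P(square D→square B) + P(square A→square B)·P(square B→square B)
  = 0.34×0.44 + 0.22×0.26 + 0.44×0.2
  = 0.1496 + 0.0572 + 0.0880 = 0.2948

0.2948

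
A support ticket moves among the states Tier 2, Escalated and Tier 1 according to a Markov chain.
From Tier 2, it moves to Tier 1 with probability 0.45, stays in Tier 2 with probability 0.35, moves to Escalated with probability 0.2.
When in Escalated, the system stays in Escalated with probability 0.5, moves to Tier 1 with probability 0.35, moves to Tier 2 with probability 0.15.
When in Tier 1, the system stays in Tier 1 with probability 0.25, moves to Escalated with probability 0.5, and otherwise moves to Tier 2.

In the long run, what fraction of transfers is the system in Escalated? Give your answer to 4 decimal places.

Let the stationary distribution be π with π = πP and π_1 + π_2 + π_3 = 1.
π_1 = 0.35·π_1 + 0.15·π_2 + 0.25·π_3
π_2 = 0.2·π_1 + 0.5·π_2 + 0.5·π_3
Solving with the normalization constraint gives π = (0.2299, 0.4310, 0.3391).
So the stationary probability of Escalated is 0.4310.

0.4310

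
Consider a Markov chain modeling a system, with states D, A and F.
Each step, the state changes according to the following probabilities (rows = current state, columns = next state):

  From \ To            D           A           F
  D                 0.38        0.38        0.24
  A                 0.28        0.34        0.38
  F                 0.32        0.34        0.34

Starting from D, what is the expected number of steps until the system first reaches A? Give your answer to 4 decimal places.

Let t(s) be the expected number of steps to first reach A from state s, with t(A) = 0. Conditioning on the first step:
t(D) = 1 + 0.38·t(D) + 0.24·t(F)
t(F) = 1 + 0.32·t(D) + 0.34·t(F)
Solving: t(D) = 2.7076, t(F) = 2.8279.
Expected steps from D to A: 2.7076.

2.7076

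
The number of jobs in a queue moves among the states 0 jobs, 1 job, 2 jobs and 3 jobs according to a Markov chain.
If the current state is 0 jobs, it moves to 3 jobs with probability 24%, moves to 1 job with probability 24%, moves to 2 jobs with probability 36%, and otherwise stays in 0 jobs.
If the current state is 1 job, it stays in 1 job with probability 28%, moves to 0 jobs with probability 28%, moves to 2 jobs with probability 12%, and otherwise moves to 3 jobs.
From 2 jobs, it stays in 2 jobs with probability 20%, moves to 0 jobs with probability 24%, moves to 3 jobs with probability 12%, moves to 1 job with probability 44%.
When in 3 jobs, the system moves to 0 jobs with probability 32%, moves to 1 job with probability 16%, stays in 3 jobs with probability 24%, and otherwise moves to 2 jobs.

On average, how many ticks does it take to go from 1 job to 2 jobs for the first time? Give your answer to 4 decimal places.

4.4111

Let t(s) be the expected number of ticks to first reach 2 jobs from state s, with t(2 jobs) = 0. Conditioning on the first tick:
t(0 jobs) = 1 + 0.16·t(0 jobs) + 0.24·t(1 job) + 0.24·t(3 jobs)
t(1 job) = 1 + 0.28·t(0 jobs) + 0.28·t(1 job) + 0.32·t(3 jobs)
t(3 jobs) = 1 + 0.32·t(0 jobs) + 0.16·t(1 job) + 0.24·t(3 jobs)
Solving: t(0 jobs) = 3.5149, t(1 job) = 4.4111, t(3 jobs) = 3.7244.
Expected ticks from 1 job to 2 jobs: 4.4111.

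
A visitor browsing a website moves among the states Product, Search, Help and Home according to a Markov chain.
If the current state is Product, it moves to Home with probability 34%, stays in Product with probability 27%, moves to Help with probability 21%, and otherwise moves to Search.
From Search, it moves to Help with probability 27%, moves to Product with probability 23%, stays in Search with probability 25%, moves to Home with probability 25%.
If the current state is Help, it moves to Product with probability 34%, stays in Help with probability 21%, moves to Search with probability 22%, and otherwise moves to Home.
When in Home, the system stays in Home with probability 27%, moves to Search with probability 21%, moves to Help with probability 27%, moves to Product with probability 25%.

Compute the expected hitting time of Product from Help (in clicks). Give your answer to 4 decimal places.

Let t(s) be the expected number of clicks to first reach Product from state s, with t(Product) = 0. Conditioning on the first click:
t(Search) = 1 + 0.25·t(Search) + 0.27·t(Help) + 0.25·t(Home)
t(Help) = 1 + 0.22·t(Search) + 0.21·t(Help) + 0.23·t(Home)
t(Home) = 1 + 0.21·t(Search) + 0.27·t(Help) + 0.27·t(Home)
Solving: t(Search) = 3.8020, t(Help) = 3.4089, t(Home) = 3.7244.
Expected clicks from Help to Product: 3.4089.

3.4089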